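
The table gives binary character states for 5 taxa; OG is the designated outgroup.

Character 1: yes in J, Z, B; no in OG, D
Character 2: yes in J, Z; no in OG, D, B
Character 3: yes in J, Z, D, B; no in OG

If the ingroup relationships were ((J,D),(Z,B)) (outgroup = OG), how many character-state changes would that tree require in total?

Map each character onto ((J,D),(Z,B)) (rooted by OG) and count the minimum state changes it requires (Fitch parsimony):
Character 1: 2; Character 2: 2; Character 3: 1.
Total tree length = 5.

5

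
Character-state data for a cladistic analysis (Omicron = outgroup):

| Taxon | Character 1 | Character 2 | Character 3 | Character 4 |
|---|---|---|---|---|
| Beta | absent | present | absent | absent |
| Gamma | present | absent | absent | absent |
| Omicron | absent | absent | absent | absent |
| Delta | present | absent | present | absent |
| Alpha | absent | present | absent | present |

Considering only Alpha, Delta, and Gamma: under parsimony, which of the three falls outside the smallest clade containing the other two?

The outgroup has state 'absent' for every character, so 'present' is the derived state throughout.
Character 1 (derived state 'present') is shared by Delta and Gamma — a synapomorphy uniting that clade.
Character 2: derived state 'present' in Alpha and Beta only — synapomorphy for {Alpha, Beta}.
Character 3: derived state 'present' in Delta only — an autapomorphy, so it tells us nothing about relationships among taxa.
Character 4: derived state 'present' in Alpha only — an autapomorphy, so it tells us nothing about relationships among taxa.
Most parsimonious ingroup topology: ((Beta,Alpha),(Delta,Gamma)).
Gamma and Delta share a more recent common ancestor with each other than either does with Alpha, so Alpha is the least closely related of the three.

Alpha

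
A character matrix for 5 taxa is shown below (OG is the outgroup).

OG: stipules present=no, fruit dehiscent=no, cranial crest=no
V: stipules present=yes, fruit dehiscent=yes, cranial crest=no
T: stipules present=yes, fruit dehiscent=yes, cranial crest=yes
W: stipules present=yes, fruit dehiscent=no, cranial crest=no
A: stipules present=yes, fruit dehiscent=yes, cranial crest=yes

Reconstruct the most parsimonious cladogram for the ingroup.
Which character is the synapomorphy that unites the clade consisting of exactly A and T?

The outgroup has state 'no' for every character, so 'yes' is the derived state throughout.
All ingroup taxa share the derived state 'yes' for stipules present; it defines the ingroup but does not resolve relationships within it.
Only A, T, and V show the derived state 'yes' for fruit dehiscent, supporting them as a clade.
cranial crest (derived state 'yes') is shared by A and T — a synapomorphy uniting that clade.
Most parsimonious ingroup topology: ((V,(T,A)),W).
The clade {A, T} is supported by cranial crest: its derived state 'yes' occurs in exactly those taxa and in no other taxon (including the outgroup).

cranial crest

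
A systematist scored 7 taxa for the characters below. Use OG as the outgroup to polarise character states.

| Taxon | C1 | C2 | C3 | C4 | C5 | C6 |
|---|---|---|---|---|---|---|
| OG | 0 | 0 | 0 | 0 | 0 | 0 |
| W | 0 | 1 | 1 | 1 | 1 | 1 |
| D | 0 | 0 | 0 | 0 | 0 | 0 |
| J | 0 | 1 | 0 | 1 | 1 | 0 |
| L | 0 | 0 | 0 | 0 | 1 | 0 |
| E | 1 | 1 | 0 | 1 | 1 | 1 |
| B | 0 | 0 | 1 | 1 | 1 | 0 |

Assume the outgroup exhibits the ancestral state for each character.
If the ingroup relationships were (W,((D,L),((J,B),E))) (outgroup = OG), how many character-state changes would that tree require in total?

Map each character onto (W,((D,L),((J,B),E))) (rooted by OG) and count the minimum state changes it requires (Fitch parsimony):
C1: 1; C2: 3; C3: 2; C4: 2; C5: 2; C6: 2.
Total tree length = 12.

12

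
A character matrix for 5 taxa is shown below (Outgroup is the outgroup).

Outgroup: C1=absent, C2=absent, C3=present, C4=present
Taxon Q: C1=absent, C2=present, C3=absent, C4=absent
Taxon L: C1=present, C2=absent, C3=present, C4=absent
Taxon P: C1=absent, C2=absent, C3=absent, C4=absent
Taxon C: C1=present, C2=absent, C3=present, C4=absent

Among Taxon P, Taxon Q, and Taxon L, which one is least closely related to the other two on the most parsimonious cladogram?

Taxon L

Character polarity is set by the outgroup: the derived state is whichever differs from the outgroup's state, so for C3, C4 the derived state is 'absent', and for the remaining characters it is 'present'.
C1: derived state 'present' in Taxon C and Taxon L only — synapomorphy for {Taxon C, Taxon L}.
C2: derived state 'present' in Taxon Q only — an autapomorphy, so it tells us nothing about relationships among taxa.
C3 (derived state 'absent') is shared by Taxon P and Taxon Q — a synapomorphy uniting that clade.
All ingroup taxa share the derived state 'absent' for C4; it defines the ingroup but does not resolve relationships within it.
Most parsimonious ingroup topology: ((Taxon Q,Taxon P),(Taxon L,Taxon C)).
Taxon P and Taxon Q share a more recent common ancestor with each other than either does with Taxon L, so Taxon L is the least closely related of the three.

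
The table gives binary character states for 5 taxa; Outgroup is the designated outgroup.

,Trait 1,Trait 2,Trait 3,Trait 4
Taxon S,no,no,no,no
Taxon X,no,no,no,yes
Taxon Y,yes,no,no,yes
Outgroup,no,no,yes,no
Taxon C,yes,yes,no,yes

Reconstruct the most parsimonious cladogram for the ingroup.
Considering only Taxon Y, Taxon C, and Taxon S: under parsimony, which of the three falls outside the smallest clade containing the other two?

Taxon S

Character polarity is set by the outgroup: the derived state is whichever differs from the outgroup's state, so for Trait 3 the derived state is 'no', and for the remaining characters it is 'yes'.
Trait 1 (derived state 'yes') is shared by Taxon C and Taxon Y — a synapomorphy uniting that clade.
Trait 2 (derived state 'yes') is unique to Taxon C (autapomorphy; uninformative for grouping).
All ingroup taxa share the derived state 'no' for Trait 3; it defines the ingroup but does not resolve relationships within it.
Trait 4 (derived state 'yes') is shared by Taxon C, Taxon X, and Taxon Y — a synapomorphy uniting that clade.
Most parsimonious ingroup topology: ((Taxon X,(Taxon C,Taxon Y)),Taxon S).
Taxon Y and Taxon C share a more recent common ancestor with each other than either does with Taxon S, so Taxon S is the least closely related of the three.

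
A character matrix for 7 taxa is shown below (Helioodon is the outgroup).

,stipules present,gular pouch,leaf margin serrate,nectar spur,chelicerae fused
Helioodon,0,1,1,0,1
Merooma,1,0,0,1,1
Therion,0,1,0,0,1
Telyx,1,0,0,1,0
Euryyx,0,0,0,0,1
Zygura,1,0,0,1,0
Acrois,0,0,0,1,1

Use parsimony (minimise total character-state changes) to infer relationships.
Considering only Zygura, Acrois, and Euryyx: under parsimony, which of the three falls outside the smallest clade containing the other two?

Euryyx

Character polarity is set by the outgroup: the derived state is whichever differs from the outgroup's state, so for gular pouch, leaf margin serrate, chelicerae fused the derived state is '0', and for the remaining characters it is '1'.
Only Merooma, Telyx, and Zygura show the derived state '1' for stipules present, supporting them as a clade.
gular pouch (derived state '0') is shared by Acrois, Euryyx, Merooma, Telyx, and Zygura — a synapomorphy uniting that clade.
All ingroup taxa share the derived state '0' for leaf margin serrate; it defines the ingroup but does not resolve relationships within it.
nectar spur: derived state '1' in Acrois, Merooma, Telyx, and Zygura only — synapomorphy for {Acrois, Merooma, Telyx, Zygura}.
chelicerae fused: derived state '0' in Telyx and Zygura only — synapomorphy for {Telyx, Zygura}.
Most parsimonious ingroup topology: ((((Merooma,(Telyx,Zygura)),Acrois),Euryyx),Therion).
Zygura and Acrois share a more recent common ancestor with each other than either does with Euryyx, so Euryyx is the least closely related of the three.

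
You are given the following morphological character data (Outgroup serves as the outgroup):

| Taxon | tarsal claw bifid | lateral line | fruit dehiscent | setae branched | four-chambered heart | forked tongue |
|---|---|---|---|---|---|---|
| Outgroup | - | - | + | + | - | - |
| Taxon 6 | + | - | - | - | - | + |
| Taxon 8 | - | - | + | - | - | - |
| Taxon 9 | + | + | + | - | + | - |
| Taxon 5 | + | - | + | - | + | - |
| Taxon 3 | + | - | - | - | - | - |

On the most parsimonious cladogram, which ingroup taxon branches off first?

Taxon 8

Character polarity is set by the outgroup: the derived state is whichever differs from the outgroup's state, so for fruit dehiscent, setae branched the derived state is '-', and for the remaining characters it is '+'.
tarsal claw bifid (derived state '+') is shared by Taxon 3, Taxon 5, Taxon 6, and Taxon 9 — a synapomorphy uniting that clade.
lateral line (derived state '+') is unique to Taxon 9 (autapomorphy; uninformative for grouping).
fruit dehiscent (derived state '-') is shared by Taxon 3 and Taxon 6 — a synapomorphy uniting that clade.
setae branched (derived state '-') is shared by all ingroup taxa — unites the whole ingroup.
four-chambered heart: derived state '+' in Taxon 5 and Taxon 9 only — synapomorphy for {Taxon 5, Taxon 9}.
forked tongue (derived state '+') is unique to Taxon 6 (autapomorphy; uninformative for grouping).
Most parsimonious ingroup topology: (((Taxon 6,Taxon 3),(Taxon 9,Taxon 5)),Taxon 8).
Taxon 8 is sister to the clade containing all other ingroup taxa, so it is the earliest-diverging (most basal) ingroup lineage.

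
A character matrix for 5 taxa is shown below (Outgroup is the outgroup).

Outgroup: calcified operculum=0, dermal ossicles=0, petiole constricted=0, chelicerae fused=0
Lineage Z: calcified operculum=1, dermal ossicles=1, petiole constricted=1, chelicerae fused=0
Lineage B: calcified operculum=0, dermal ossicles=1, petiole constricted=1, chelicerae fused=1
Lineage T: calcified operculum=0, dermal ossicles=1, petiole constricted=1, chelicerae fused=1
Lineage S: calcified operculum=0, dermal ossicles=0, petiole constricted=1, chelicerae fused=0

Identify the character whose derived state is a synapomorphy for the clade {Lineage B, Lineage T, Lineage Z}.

dermal ossicles

The outgroup has state '0' for every character, so '1' is the derived state throughout.
calcified operculum: derived state '1' in Lineage Z only — an autapomorphy, so it tells us nothing about relationships among taxa.
dermal ossicles (derived state '1') is shared by Lineage B, Lineage T, and Lineage Z — a synapomorphy uniting that clade.
All ingroup taxa share the derived state '1' for petiole constricted; it defines the ingroup but does not resolve relationships within it.
Only Lineage B and Lineage T show the derived state '1' for chelicerae fused, supporting them as a clade.
Most parsimonious ingroup topology: (((Lineage B,Lineage T),Lineage Z),Lineage S).
The clade {Lineage B, Lineage T, Lineage Z} is supported by dermal ossicles: its derived state '1' occurs in exactly those taxa and in no other taxon (including the outgroup).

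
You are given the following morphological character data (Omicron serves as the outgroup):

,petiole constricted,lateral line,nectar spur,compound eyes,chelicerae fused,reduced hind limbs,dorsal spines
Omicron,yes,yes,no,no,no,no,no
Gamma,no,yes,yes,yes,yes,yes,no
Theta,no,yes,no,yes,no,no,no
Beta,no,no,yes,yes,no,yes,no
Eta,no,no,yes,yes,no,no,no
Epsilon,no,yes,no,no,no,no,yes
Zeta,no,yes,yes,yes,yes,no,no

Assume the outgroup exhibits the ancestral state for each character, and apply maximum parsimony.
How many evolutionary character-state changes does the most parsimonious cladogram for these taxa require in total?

8

Character polarity is set by the outgroup: the derived state is whichever differs from the outgroup's state, so for petiole constricted, lateral line the derived state is 'no', and for the remaining characters it is 'yes'.
All ingroup taxa share the derived state 'no' for petiole constricted; it defines the ingroup but does not resolve relationships within it.
lateral line (derived state 'no') is shared by Beta and Eta — a synapomorphy uniting that clade.
nectar spur (derived state 'yes') is shared by Beta, Eta, Gamma, and Zeta — a synapomorphy uniting that clade.
Only Beta, Eta, Gamma, Theta, and Zeta show the derived state 'yes' for compound eyes, supporting them as a clade.
Only Gamma and Zeta show the derived state 'yes' for chelicerae fused, supporting them as a clade.
reduced hind limbs (state 'yes') occurs in Beta and Gamma but conflicts with the nesting implied by the other characters — most parsimoniously interpreted as homoplasy.
dorsal spines: derived state 'yes' in Epsilon only — an autapomorphy, so it tells us nothing about relationships among taxa.
Most parsimonious ingroup topology: ((((Gamma,Zeta),(Beta,Eta)),Theta),Epsilon).
Changes per character on this tree: petiole constricted: 1; lateral line: 1; nectar spur: 1; compound eyes: 1; chelicerae fused: 1; reduced hind limbs: 2; dorsal spines: 1.
Total = 8.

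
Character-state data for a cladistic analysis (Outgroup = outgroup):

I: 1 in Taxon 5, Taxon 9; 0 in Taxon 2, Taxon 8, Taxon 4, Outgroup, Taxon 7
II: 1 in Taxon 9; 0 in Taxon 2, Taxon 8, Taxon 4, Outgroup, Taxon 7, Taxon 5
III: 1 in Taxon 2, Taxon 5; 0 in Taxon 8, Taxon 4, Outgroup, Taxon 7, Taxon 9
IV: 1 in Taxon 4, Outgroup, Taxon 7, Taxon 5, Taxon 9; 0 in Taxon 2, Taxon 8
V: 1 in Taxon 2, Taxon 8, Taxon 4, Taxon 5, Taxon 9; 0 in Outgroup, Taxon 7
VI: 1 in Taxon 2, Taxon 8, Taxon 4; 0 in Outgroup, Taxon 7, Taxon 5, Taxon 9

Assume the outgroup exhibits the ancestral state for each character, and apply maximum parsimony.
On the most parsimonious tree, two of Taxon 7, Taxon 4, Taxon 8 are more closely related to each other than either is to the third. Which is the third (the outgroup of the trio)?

Taxon 7

Character polarity is set by the outgroup: the derived state is whichever differs from the outgroup's state, so for IV the derived state is '0', and for the remaining characters it is '1'.
I: derived state '1' in Taxon 5 and Taxon 9 only — synapomorphy for {Taxon 5, Taxon 9}.
II: derived state '1' in Taxon 9 only — an autapomorphy, so it tells us nothing about relationships among taxa.
III groups Taxon 2 and Taxon 5, which is incompatible with the clades supported by the remaining characters; treating it as convergent (homoplasy) costs fewer steps than any alternative tree.
IV (derived state '0') is shared by Taxon 2 and Taxon 8 — a synapomorphy uniting that clade.
V (derived state '1') is shared by Taxon 2, Taxon 4, Taxon 5, Taxon 8, and Taxon 9 — a synapomorphy uniting that clade.
VI (derived state '1') is shared by Taxon 2, Taxon 4, and Taxon 8 — a synapomorphy uniting that clade.
Most parsimonious ingroup topology: (((Taxon 9,Taxon 5),((Taxon 8,Taxon 2),Taxon 4)),Taxon 7).
Taxon 8 and Taxon 4 share a more recent common ancestor with each other than either does with Taxon 7, so Taxon 7 is the least closely related of the three.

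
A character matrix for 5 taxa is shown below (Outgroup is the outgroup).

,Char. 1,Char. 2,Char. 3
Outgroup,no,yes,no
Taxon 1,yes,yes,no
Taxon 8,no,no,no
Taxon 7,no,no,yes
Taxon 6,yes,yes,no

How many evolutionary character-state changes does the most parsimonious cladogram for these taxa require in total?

3

Character polarity is set by the outgroup: the derived state is whichever differs from the outgroup's state, so for Char. 2 the derived state is 'no', and for the remaining characters it is 'yes'.
Only Taxon 1 and Taxon 6 show the derived state 'yes' for Char. 1, supporting them as a clade.
Char. 2: derived state 'no' in Taxon 7 and Taxon 8 only — synapomorphy for {Taxon 7, Taxon 8}.
Char. 3: derived state 'yes' in Taxon 7 only — an autapomorphy, so it tells us nothing about relationships among taxa.
Most parsimonious ingroup topology: ((Taxon 1,Taxon 6),(Taxon 8,Taxon 7)).
Changes per character on this tree: Char. 1: 1; Char. 2: 1; Char. 3: 1.
Total = 3.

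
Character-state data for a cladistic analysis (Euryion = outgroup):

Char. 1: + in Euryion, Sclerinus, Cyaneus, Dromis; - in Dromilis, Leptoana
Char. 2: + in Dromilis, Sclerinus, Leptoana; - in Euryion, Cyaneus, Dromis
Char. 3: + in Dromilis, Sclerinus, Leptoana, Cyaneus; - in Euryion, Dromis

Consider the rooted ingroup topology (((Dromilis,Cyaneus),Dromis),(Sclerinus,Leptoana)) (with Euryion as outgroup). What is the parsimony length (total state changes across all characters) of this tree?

6

Map each character onto (((Dromilis,Cyaneus),Dromis),(Sclerinus,Leptoana)) (rooted by Euryion) and count the minimum state changes it requires (Fitch parsimony):
Char. 1: 2; Char. 2: 2; Char. 3: 2.
Total tree length = 6.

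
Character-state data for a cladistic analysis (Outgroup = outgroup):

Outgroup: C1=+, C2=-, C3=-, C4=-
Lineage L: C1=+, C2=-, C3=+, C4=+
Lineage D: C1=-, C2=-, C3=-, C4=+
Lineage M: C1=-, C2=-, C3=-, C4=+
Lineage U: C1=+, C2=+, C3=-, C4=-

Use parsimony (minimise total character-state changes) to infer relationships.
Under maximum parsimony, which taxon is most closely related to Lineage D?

Lineage M

Character polarity is set by the outgroup: the derived state is whichever differs from the outgroup's state, so for C1 the derived state is '-', and for the remaining characters it is '+'.
C1 (derived state '-') is shared by Lineage D and Lineage M — a synapomorphy uniting that clade.
C2: derived state '+' in Lineage U only — an autapomorphy, so it tells us nothing about relationships among taxa.
C3 (derived state '+') is unique to Lineage L (autapomorphy; uninformative for grouping).
C4 (derived state '+') is shared by Lineage D, Lineage L, and Lineage M — a synapomorphy uniting that clade.
Most parsimonious ingroup topology: ((Lineage L,(Lineage D,Lineage M)),Lineage U).
Lineage D and Lineage M form a cherry on this tree, so they are sister taxa.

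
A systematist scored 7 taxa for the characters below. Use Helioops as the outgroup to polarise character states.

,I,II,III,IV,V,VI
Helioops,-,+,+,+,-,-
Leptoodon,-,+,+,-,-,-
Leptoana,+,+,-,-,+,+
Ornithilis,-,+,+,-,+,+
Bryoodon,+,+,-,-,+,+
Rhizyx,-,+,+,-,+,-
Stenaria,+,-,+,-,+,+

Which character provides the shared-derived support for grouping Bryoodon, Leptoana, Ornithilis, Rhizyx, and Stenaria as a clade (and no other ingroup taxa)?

Character polarity is set by the outgroup: the derived state is whichever differs from the outgroup's state, so for II, III, IV the derived state is '-', and for the remaining characters it is '+'.
I: derived state '+' in Bryoodon, Leptoana, and Stenaria only — synapomorphy for {Bryoodon, Leptoana, Stenaria}.
II (derived state '-') is unique to Stenaria (autapomorphy; uninformative for grouping).
Only Bryoodon and Leptoana show the derived state '-' for III, supporting them as a clade.
IV (derived state '-') is shared by all ingroup taxa — unites the whole ingroup.
V (derived state '+') is shared by Bryoodon, Leptoana, Ornithilis, Rhizyx, and Stenaria — a synapomorphy uniting that clade.
VI: derived state '+' in Bryoodon, Leptoana, Ornithilis, and Stenaria only — synapomorphy for {Bryoodon, Leptoana, Ornithilis, Stenaria}.
Most parsimonious ingroup topology: (Leptoodon,((((Leptoana,Bryoodon),Stenaria),Ornithilis),Rhizyx)).
The clade {Bryoodon, Leptoana, Ornithilis, Rhizyx, Stenaria} is supported by V: its derived state '+' occurs in exactly those taxa and in no other taxon (including the outgroup).

V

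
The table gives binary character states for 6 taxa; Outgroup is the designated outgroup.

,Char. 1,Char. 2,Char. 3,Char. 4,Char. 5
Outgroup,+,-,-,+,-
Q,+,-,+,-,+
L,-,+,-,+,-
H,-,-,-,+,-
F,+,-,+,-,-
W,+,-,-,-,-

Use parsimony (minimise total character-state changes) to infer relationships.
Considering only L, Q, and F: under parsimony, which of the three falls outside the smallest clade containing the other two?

Character polarity is set by the outgroup: the derived state is whichever differs from the outgroup's state, so for Char. 1, Char. 4 the derived state is '-', and for the remaining characters it is '+'.
Only H and L show the derived state '-' for Char. 1, supporting them as a clade.
Char. 2 (derived state '+') is unique to L (autapomorphy; uninformative for grouping).
Only F and Q show the derived state '+' for Char. 3, supporting them as a clade.
Only F, Q, and W show the derived state '-' for Char. 4, supporting them as a clade.
Char. 5: derived state '+' in Q only — an autapomorphy, so it tells us nothing about relationships among taxa.
Most parsimonious ingroup topology: (((Q,F),W),(L,H)).
Q and F share a more recent common ancestor with each other than either does with L, so L is the least closely related of the three.

L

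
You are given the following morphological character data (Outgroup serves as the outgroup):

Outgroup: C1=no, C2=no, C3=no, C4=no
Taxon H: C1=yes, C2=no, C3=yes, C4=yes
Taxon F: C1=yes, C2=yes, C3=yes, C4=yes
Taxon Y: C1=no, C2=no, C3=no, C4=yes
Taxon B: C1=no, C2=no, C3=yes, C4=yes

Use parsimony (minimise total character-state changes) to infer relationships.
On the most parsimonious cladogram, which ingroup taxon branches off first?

Taxon Y

The outgroup has state 'no' for every character, so 'yes' is the derived state throughout.
C1: derived state 'yes' in Taxon F and Taxon H only — synapomorphy for {Taxon F, Taxon H}.
C2: derived state 'yes' in Taxon F only — an autapomorphy, so it tells us nothing about relationships among taxa.
Only Taxon B, Taxon F, and Taxon H show the derived state 'yes' for C3, supporting them as a clade.
All ingroup taxa share the derived state 'yes' for C4; it defines the ingroup but does not resolve relationships within it.
Most parsimonious ingroup topology: (((Taxon H,Taxon F),Taxon B),Taxon Y).
Taxon Y is sister to the clade containing all other ingroup taxa, so it is the earliest-diverging (most basal) ingroup lineage.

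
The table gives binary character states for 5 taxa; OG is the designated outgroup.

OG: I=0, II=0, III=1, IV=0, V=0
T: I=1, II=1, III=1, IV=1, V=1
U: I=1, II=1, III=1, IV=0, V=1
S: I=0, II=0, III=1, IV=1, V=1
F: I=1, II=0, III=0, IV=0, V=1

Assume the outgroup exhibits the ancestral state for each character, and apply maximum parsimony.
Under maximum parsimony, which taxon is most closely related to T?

Character polarity is set by the outgroup: the derived state is whichever differs from the outgroup's state, so for III the derived state is '0', and for the remaining characters it is '1'.
I: derived state '1' in F, T, and U only — synapomorphy for {F, T, U}.
Only T and U show the derived state '1' for II, supporting them as a clade.
III (derived state '0') is unique to F (autapomorphy; uninformative for grouping).
IV groups S and T, which is incompatible with the clades supported by the remaining characters; treating it as convergent (homoplasy) costs fewer steps than any alternative tree.
V (derived state '1') is shared by all ingroup taxa — unites the whole ingroup.
Most parsimonious ingroup topology: (((T,U),F),S).
T and U form a cherry on this tree, so they are sister taxa.

U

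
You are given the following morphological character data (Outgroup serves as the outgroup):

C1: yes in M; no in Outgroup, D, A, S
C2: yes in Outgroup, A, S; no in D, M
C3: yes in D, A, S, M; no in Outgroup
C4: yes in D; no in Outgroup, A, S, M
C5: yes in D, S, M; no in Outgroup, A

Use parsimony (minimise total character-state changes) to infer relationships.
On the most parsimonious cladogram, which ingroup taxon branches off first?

Character polarity is set by the outgroup: the derived state is whichever differs from the outgroup's state, so for C2 the derived state is 'no', and for the remaining characters it is 'yes'.
C1: derived state 'yes' in M only — an autapomorphy, so it tells us nothing about relationships among taxa.
Only D and M show the derived state 'no' for C2, supporting them as a clade.
C3 (derived state 'yes') is shared by all ingroup taxa — unites the whole ingroup.
C4: derived state 'yes' in D only — an autapomorphy, so it tells us nothing about relationships among taxa.
C5 (derived state 'yes') is shared by D, M, and S — a synapomorphy uniting that clade.
Most parsimonious ingroup topology: (((D,M),S),A).
A is sister to the clade containing all other ingroup taxa, so it is the earliest-diverging (most basal) ingroup lineage.

A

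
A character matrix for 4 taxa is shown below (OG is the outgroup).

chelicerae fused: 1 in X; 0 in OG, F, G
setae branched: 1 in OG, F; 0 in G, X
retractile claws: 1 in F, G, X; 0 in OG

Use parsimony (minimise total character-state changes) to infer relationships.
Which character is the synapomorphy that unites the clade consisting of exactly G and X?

Character polarity is set by the outgroup: the derived state is whichever differs from the outgroup's state, so for setae branched the derived state is '0', and for the remaining characters it is '1'.
chelicerae fused: derived state '1' in X only — an autapomorphy, so it tells us nothing about relationships among taxa.
setae branched: derived state '0' in G and X only — synapomorphy for {G, X}.
All ingroup taxa share the derived state '1' for retractile claws; it defines the ingroup but does not resolve relationships within it.
Most parsimonious ingroup topology: (F,(G,X)).
The clade {G, X} is supported by setae branched: its derived state '0' occurs in exactly those taxa and in no other taxon (including the outgroup).

setae branched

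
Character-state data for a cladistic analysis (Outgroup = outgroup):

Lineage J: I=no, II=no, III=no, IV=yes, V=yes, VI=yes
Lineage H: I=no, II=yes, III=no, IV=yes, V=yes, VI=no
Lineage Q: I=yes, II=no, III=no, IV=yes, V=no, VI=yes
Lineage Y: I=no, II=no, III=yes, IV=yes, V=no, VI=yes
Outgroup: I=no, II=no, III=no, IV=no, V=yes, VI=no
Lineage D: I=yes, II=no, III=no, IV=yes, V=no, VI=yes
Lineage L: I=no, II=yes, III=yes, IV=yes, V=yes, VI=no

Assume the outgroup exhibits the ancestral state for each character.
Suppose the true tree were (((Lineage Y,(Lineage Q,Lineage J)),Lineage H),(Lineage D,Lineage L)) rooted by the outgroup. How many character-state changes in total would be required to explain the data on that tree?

12

Map each character onto (((Lineage Y,(Lineage Q,Lineage J)),Lineage H),(Lineage D,Lineage L)) (rooted by Outgroup) and count the minimum state changes it requires (Fitch parsimony):
I: 2; II: 2; III: 2; IV: 1; V: 3; VI: 2.
Total tree length = 12.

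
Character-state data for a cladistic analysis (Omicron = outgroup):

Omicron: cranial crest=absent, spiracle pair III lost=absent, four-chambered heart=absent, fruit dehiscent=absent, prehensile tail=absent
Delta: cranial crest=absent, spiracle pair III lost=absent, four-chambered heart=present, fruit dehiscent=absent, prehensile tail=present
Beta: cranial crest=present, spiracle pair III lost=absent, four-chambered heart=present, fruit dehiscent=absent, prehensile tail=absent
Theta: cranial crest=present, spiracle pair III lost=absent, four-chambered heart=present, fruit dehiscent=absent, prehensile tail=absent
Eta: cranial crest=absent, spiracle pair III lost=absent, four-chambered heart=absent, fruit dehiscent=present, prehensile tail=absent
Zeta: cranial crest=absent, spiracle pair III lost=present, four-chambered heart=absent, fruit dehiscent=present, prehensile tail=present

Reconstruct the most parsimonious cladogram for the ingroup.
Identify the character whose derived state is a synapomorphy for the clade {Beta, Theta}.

The outgroup has state 'absent' for every character, so 'present' is the derived state throughout.
Only Beta and Theta show the derived state 'present' for cranial crest, supporting them as a clade.
spiracle pair III lost: derived state 'present' in Zeta only — an autapomorphy, so it tells us nothing about relationships among taxa.
four-chambered heart (derived state 'present') is shared by Beta, Delta, and Theta — a synapomorphy uniting that clade.
fruit dehiscent (derived state 'present') is shared by Eta and Zeta — a synapomorphy uniting that clade.
prehensile tail groups Delta and Zeta, which is incompatible with the clades supported by the remaining characters; treating it as convergent (homoplasy) costs fewer steps than any alternative tree.
Most parsimonious ingroup topology: (((Theta,Beta),Delta),(Zeta,Eta)).
The clade {Beta, Theta} is supported by cranial crest: its derived state 'present' occurs in exactly those taxa and in no other taxon (including the outgroup).

cranial crest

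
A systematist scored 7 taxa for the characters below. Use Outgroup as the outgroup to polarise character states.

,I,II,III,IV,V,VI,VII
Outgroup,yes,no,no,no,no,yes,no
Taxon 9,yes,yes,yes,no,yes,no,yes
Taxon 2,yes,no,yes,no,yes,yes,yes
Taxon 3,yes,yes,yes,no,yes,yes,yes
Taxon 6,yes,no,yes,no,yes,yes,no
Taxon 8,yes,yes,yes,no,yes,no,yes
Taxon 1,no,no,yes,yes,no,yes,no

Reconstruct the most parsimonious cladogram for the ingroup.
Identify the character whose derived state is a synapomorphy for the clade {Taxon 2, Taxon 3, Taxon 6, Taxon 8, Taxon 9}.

V

Character polarity is set by the outgroup: the derived state is whichever differs from the outgroup's state, so for I, VI the derived state is 'no', and for the remaining characters it is 'yes'.
I (derived state 'no') is unique to Taxon 1 (autapomorphy; uninformative for grouping).
Only Taxon 3, Taxon 8, and Taxon 9 show the derived state 'yes' for II, supporting them as a clade.
III (derived state 'yes') is shared by all ingroup taxa — unites the whole ingroup.
IV: derived state 'yes' in Taxon 1 only — an autapomorphy, so it tells us nothing about relationships among taxa.
Only Taxon 2, Taxon 3, Taxon 6, Taxon 8, and Taxon 9 show the derived state 'yes' for V, supporting them as a clade.
VI: derived state 'no' in Taxon 8 and Taxon 9 only — synapomorphy for {Taxon 8, Taxon 9}.
VII (derived state 'yes') is shared by Taxon 2, Taxon 3, Taxon 8, and Taxon 9 — a synapomorphy uniting that clade.
Most parsimonious ingroup topology: (((((Taxon 9,Taxon 8),Taxon 3),Taxon 2),Taxon 6),Taxon 1).
The clade {Taxon 2, Taxon 3, Taxon 6, Taxon 8, Taxon 9} is supported by V: its derived state 'yes' occurs in exactly those taxa and in no other taxon (including the outgroup).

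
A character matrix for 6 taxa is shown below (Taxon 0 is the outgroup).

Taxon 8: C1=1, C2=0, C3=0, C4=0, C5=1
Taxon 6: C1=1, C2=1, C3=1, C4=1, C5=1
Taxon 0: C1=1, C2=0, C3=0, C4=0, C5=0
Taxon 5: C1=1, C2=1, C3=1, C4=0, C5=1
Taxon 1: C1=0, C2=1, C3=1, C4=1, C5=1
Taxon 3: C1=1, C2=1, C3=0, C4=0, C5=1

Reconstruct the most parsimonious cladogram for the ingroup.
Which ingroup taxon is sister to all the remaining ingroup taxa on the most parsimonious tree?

Taxon 8

Character polarity is set by the outgroup: the derived state is whichever differs from the outgroup's state, so for C1 the derived state is '0', and for the remaining characters it is '1'.
C1 (derived state '0') is unique to Taxon 1 (autapomorphy; uninformative for grouping).
C2: derived state '1' in Taxon 1, Taxon 3, Taxon 5, and Taxon 6 only — synapomorphy for {Taxon 1, Taxon 3, Taxon 5, Taxon 6}.
Only Taxon 1, Taxon 5, and Taxon 6 show the derived state '1' for C3, supporting them as a clade.
Only Taxon 1 and Taxon 6 show the derived state '1' for C4, supporting them as a clade.
C5 (derived state '1') is shared by all ingroup taxa — unites the whole ingroup.
Most parsimonious ingroup topology: (((Taxon 5,(Taxon 1,Taxon 6)),Taxon 3),Taxon 8).
Taxon 8 is sister to the clade containing all other ingroup taxa, so it is the earliest-diverging (most basal) ingroup lineage.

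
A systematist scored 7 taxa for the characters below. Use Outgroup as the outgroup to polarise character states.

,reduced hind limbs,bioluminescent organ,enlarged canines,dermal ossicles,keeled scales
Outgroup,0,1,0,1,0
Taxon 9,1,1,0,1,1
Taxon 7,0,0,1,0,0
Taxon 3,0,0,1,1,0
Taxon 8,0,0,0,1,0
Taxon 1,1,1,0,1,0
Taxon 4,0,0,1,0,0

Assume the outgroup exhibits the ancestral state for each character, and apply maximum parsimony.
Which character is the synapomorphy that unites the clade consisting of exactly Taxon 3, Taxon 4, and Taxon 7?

enlarged canines

Character polarity is set by the outgroup: the derived state is whichever differs from the outgroup's state, so for bioluminescent organ, dermal ossicles the derived state is '0', and for the remaining characters it is '1'.
reduced hind limbs (derived state '1') is shared by Taxon 1 and Taxon 9 — a synapomorphy uniting that clade.
bioluminescent organ (derived state '0') is shared by Taxon 3, Taxon 4, Taxon 7, and Taxon 8 — a synapomorphy uniting that clade.
Only Taxon 3, Taxon 4, and Taxon 7 show the derived state '1' for enlarged canines, supporting them as a clade.
Only Taxon 4 and Taxon 7 show the derived state '0' for dermal ossicles, supporting them as a clade.
keeled scales: derived state '1' in Taxon 9 only — an autapomorphy, so it tells us nothing about relationships among taxa.
Most parsimonious ingroup topology: ((Taxon 9,Taxon 1),(((Taxon 7,Taxon 4),Taxon 3),Taxon 8)).
The clade {Taxon 3, Taxon 4, Taxon 7} is supported by enlarged canines: its derived state '1' occurs in exactly those taxa and in no other taxon (including the outgroup).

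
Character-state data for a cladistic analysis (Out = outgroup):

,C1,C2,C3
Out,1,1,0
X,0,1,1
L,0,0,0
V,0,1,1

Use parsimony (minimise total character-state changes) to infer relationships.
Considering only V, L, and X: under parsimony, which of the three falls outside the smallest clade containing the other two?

L

Character polarity is set by the outgroup: the derived state is whichever differs from the outgroup's state, so for C1, C2 the derived state is '0', and for the remaining characters it is '1'.
All ingroup taxa share the derived state '0' for C1; it defines the ingroup but does not resolve relationships within it.
C2: derived state '0' in L only — an autapomorphy, so it tells us nothing about relationships among taxa.
Only V and X show the derived state '1' for C3, supporting them as a clade.
Most parsimonious ingroup topology: ((X,V),L).
X and V share a more recent common ancestor with each other than either does with L, so L is the least closely related of the three.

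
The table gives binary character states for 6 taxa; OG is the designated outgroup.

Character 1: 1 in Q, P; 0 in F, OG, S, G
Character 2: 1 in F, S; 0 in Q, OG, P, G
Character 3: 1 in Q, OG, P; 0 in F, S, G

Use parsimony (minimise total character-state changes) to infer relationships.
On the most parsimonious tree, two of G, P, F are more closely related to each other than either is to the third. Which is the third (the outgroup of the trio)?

P

Character polarity is set by the outgroup: the derived state is whichever differs from the outgroup's state, so for Character 3 the derived state is '0', and for the remaining characters it is '1'.
Only P and Q show the derived state '1' for Character 1, supporting them as a clade.
Only F and S show the derived state '1' for Character 2, supporting them as a clade.
Only F, G, and S show the derived state '0' for Character 3, supporting them as a clade.
Most parsimonious ingroup topology: ((G,(F,S)),(P,Q)).
F and G share a more recent common ancestor with each other than either does with P, so P is the least closely related of the three.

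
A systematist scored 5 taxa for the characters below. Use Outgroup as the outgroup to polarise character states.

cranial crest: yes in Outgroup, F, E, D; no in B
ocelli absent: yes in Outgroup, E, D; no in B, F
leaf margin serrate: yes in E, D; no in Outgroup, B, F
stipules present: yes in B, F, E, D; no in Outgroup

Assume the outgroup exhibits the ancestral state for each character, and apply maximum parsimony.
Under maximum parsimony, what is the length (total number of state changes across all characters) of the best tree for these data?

Character polarity is set by the outgroup: the derived state is whichever differs from the outgroup's state, so for cranial crest, ocelli absent the derived state is 'no', and for the remaining characters it is 'yes'.
cranial crest (derived state 'no') is unique to B (autapomorphy; uninformative for grouping).
Only B and F show the derived state 'no' for ocelli absent, supporting them as a clade.
leaf margin serrate: derived state 'yes' in D and E only — synapomorphy for {D, E}.
stipules present (derived state 'yes') is shared by all ingroup taxa — unites the whole ingroup.
Most parsimonious ingroup topology: ((B,F),(E,D)).
Changes per character on this tree: cranial crest: 1; ocelli absent: 1; leaf margin serrate: 1; stipules present: 1.
Total = 4.

4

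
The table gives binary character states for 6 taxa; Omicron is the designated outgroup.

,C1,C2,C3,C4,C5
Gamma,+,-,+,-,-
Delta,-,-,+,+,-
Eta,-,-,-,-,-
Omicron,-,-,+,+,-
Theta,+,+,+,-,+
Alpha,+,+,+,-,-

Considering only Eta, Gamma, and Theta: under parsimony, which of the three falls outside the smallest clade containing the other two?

Character polarity is set by the outgroup: the derived state is whichever differs from the outgroup's state, so for C3, C4 the derived state is '-', and for the remaining characters it is '+'.
C1: derived state '+' in Alpha, Gamma, and Theta only — synapomorphy for {Alpha, Gamma, Theta}.
Only Alpha and Theta show the derived state '+' for C2, supporting them as a clade.
C3: derived state '-' in Eta only — an autapomorphy, so it tells us nothing about relationships among taxa.
C4: derived state '-' in Alpha, Eta, Gamma, and Theta only — synapomorphy for {Alpha, Eta, Gamma, Theta}.
C5: derived state '+' in Theta only — an autapomorphy, so it tells us nothing about relationships among taxa.
Most parsimonious ingroup topology: ((((Alpha,Theta),Gamma),Eta),Delta).
Gamma and Theta share a more recent common ancestor with each other than either does with Eta, so Eta is the least closely related of the three.

Eta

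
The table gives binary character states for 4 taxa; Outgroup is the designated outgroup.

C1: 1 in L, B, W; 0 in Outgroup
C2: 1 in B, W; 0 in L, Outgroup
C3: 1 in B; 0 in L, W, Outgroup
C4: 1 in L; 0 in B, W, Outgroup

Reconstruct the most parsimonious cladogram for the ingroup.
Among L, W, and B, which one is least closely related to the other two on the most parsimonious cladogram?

The outgroup has state '0' for every character, so '1' is the derived state throughout.
All ingroup taxa share the derived state '1' for C1; it defines the ingroup but does not resolve relationships within it.
C2 (derived state '1') is shared by B and W — a synapomorphy uniting that clade.
C3 (derived state '1') is unique to B (autapomorphy; uninformative for grouping).
C4 (derived state '1') is unique to L (autapomorphy; uninformative for grouping).
Most parsimonious ingroup topology: (L,(W,B)).
W and B share a more recent common ancestor with each other than either does with L, so L is the least closely related of the three.

L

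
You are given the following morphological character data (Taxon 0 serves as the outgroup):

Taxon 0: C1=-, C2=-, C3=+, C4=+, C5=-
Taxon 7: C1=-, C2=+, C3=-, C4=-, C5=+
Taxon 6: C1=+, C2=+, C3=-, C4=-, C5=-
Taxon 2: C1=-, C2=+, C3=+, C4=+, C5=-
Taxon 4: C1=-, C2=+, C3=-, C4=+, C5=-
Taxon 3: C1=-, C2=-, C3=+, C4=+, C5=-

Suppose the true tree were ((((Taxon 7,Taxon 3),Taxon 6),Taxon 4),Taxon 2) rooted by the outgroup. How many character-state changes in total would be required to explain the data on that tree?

Map each character onto ((((Taxon 7,Taxon 3),Taxon 6),Taxon 4),Taxon 2) (rooted by Taxon 0) and count the minimum state changes it requires (Fitch parsimony):
C1: 1; C2: 2; C3: 2; C4: 2; C5: 1.
Total tree length = 8.

8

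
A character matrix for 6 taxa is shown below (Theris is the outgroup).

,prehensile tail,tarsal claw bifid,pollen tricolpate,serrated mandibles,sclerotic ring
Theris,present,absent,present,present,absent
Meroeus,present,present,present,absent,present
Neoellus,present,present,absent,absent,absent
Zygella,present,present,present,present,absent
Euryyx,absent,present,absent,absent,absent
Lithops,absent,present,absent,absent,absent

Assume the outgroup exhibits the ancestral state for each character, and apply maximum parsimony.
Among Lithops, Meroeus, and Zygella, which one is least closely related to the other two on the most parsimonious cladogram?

Zygella

Character polarity is set by the outgroup: the derived state is whichever differs from the outgroup's state, so for prehensile tail, pollen tricolpate, serrated mandibles the derived state is 'absent', and for the remaining characters it is 'present'.
prehensile tail (derived state 'absent') is shared by Euryyx and Lithops — a synapomorphy uniting that clade.
tarsal claw bifid (derived state 'present') is shared by all ingroup taxa — unites the whole ingroup.
pollen tricolpate (derived state 'absent') is shared by Euryyx, Lithops, and Neoellus — a synapomorphy uniting that clade.
serrated mandibles: derived state 'absent' in Euryyx, Lithops, Meroeus, and Neoellus only — synapomorphy for {Euryyx, Lithops, Meroeus, Neoellus}.
sclerotic ring (derived state 'present') is unique to Meroeus (autapomorphy; uninformative for grouping).
Most parsimonious ingroup topology: ((Meroeus,(Neoellus,(Euryyx,Lithops))),Zygella).
Meroeus and Lithops share a more recent common ancestor with each other than either does with Zygella, so Zygella is the least closely related of the three.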